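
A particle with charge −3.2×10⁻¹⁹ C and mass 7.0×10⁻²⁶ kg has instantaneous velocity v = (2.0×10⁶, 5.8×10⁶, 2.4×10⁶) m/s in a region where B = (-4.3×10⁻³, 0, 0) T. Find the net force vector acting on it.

F ≈ (0, 3.30×10⁻¹⁵, -7.98×10⁻¹⁵) N

v×B = (0, -1.03×10⁴, 2.49×10⁴) N/C.
F = q v×B = (−3.2×10⁻¹⁹ C)·(0, -1.03×10⁴, 2.49×10⁴) = (0, 3.30×10⁻¹⁵, -7.98×10⁻¹⁵) N.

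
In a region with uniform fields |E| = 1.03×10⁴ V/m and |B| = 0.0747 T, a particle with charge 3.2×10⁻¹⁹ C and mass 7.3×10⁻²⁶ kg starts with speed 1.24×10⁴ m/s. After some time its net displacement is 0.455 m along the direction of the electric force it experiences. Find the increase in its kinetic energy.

The magnetic force is always ⟂ v and does no work; only the electric force changes KE.
ΔKE = F_E · d = |q|E d = (3.2×10⁻¹⁹)(1.03×10⁴)(0.455) ≈ 1.50×10⁻¹⁵ J.

ΔKE ≈ 1.50×10⁻¹⁵ J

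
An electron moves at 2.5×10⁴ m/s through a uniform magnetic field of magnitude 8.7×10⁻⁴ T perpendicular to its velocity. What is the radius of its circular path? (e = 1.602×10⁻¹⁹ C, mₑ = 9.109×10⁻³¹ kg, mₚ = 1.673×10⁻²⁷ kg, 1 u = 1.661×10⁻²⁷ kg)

r ≈ 1.6×10⁻⁴ m

The magnetic force provides the centripetal force: |q|vB = mv²/r.
r = mv/(|q|B) = (9.109×10⁻³¹)(2.5×10⁴)/((1.602×10⁻¹⁹)(8.7×10⁻⁴)) ≈ 1.6×10⁻⁴ m.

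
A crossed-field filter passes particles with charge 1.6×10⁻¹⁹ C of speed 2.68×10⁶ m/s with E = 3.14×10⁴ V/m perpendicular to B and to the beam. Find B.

B = 0.0117 T

Balance of forces in the selector: qE = qvB ⇒ B = E/v.
B = 3.14×10⁴/2.68×10⁶ = 0.0117 T.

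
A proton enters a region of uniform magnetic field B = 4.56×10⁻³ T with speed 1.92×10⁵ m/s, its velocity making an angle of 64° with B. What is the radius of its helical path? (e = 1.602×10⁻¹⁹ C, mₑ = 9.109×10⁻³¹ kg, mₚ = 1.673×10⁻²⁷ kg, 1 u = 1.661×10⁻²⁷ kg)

r ≈ 0.395 m

v⊥ = v sinθ = 1.92×10⁵·sin64° ≈ 1.726×10⁵ m/s.
r = m v⊥/(|q|B) = (1.673×10⁻²⁷)(1.726×10⁵)/((1.602×10⁻¹⁹)(4.56×10⁻³)) ≈ 0.395 m.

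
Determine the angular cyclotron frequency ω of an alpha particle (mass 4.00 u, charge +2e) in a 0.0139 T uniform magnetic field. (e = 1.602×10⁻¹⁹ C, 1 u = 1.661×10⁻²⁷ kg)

ω ≈ 6.70×10⁵ rad/s

ω = |q|B/m.
ω = (3.204×10⁻¹⁹)(0.0139)/6.644×10⁻²⁷ ≈ 6.70×10⁵ rad/s.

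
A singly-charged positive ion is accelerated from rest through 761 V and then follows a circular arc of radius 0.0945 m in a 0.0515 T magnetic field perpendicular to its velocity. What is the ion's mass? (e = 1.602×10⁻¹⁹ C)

m ≈ 2.49×10⁻²⁷ kg

Combine |q|V = ½mv² and r = mv/(|q|B): eliminate v to get m = qB²r²/(2V).
m = (1.602×10⁻¹⁹)(0.0515)²(0.0945)²/(2·761) ≈ 2.49×10⁻²⁷ kg.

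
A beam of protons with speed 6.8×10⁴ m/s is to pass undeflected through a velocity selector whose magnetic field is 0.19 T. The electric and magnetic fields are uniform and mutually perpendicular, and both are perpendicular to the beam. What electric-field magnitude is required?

For straight-line motion qE = qvB, so E = vB.
E = 6.8×10⁴ × 0.19 = 1.3×10⁴ V/m.

E = 1.3×10⁴ V/m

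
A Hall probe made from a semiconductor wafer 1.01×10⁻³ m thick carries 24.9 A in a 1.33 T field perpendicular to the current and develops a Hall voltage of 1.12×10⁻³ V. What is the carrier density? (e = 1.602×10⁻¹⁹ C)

n ≈ 1.83×10²⁶ m⁻³

From V_H = IB/(n e t), n = IB/(V_H e t).
n = (24.9)(1.33)/((1.12×10⁻³)(1.602×10⁻¹⁹)(1.01×10⁻³)) ≈ 1.83×10²⁶ m⁻³.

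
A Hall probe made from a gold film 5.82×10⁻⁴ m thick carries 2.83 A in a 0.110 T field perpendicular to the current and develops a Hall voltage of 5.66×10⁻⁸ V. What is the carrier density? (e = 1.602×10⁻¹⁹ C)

n ≈ 5.90×10²⁸ m⁻³

From V_H = IB/(n e t), n = IB/(V_H e t).
n = (2.83)(0.110)/((5.66×10⁻⁸)(1.602×10⁻¹⁹)(5.82×10⁻⁴)) ≈ 5.90×10²⁸ m⁻³.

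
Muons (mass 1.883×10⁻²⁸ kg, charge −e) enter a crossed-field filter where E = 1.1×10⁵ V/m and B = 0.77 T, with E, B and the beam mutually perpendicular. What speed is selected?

Straight-line motion ⇒ electric and magnetic forces cancel, so E = vB.
v = E/B = 1.1×10⁵/0.77 = 1.4×10⁵ m/s.
The result is independent of the particle's charge and mass.

v = 1.4×10⁵ m/s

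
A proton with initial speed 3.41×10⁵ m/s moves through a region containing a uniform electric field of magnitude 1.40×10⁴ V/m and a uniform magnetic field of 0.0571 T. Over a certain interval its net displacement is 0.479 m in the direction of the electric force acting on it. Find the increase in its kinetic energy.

ΔKE ≈ 1.07×10⁻¹⁵ J

The magnetic force is always ⟂ v and does no work; only the electric force changes KE.
ΔKE = F_E · d = |q|E d = (1.602×10⁻¹⁹)(1.40×10⁴)(0.479) ≈ 1.07×10⁻¹⁵ J.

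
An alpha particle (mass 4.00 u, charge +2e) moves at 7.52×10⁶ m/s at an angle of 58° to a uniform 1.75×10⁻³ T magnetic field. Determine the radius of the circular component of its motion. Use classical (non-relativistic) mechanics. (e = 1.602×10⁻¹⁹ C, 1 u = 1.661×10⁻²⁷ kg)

v⊥ = v sinθ = 7.52×10⁶·sin58° ≈ 6.377×10⁶ m/s.
r = m v⊥/(|q|B) = (6.644×10⁻²⁷)(6.377×10⁶)/((3.204×10⁻¹⁹)(1.75×10⁻³)) ≈ 75.6 m.

r ≈ 75.6 m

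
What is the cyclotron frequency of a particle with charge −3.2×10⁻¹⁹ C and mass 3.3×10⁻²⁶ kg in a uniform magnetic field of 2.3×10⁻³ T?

f = |q|B/(2πm).
f = (3.2×10⁻¹⁹)(2.3×10⁻³)/(2π·3.3×10⁻²⁶) ≈ 3500 Hz.

f ≈ 3500 Hz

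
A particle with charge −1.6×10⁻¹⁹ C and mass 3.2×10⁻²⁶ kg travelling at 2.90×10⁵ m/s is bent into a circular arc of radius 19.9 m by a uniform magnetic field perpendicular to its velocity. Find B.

B ≈ 2.91×10⁻³ T

From |q|vB = mv²/r, B = mv/(|q|r).
B = (3.2×10⁻²⁶)(2.90×10⁵)/((1.6×10⁻¹⁹)(19.9)) ≈ 2.91×10⁻³ T.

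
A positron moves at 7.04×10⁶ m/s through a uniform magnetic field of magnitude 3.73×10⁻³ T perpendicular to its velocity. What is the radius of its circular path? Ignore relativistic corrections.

The magnetic force provides the centripetal force: |q|vB = mv²/r.
r = mv/(|q|B) = (9.109×10⁻³¹)(7.04×10⁶)/((1.602×10⁻¹⁹)(3.73×10⁻³)) ≈ 0.0107 m.

r ≈ 0.0107 m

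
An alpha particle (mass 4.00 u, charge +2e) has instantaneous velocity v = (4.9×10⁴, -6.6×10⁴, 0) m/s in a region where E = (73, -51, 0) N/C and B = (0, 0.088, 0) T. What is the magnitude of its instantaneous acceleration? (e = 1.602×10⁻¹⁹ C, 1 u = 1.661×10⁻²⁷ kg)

|a| ≈ 2.08×10¹¹ m/s²

v×B = (0, 0, 4310) N/C.
E + v×B = (73.0, -51.0, 4310) N/C.
F = q(E + v×B) = (3.204×10⁻¹⁹ C)·(73.0, -51.0, 4310) = (2.34×10⁻¹⁷, -1.63×10⁻¹⁷, 1.38×10⁻¹⁵) N.
|a| = |F|/m = 1.382×10⁻¹⁵/6.644×10⁻²⁷ ≈ 2.08×10¹¹ m/s².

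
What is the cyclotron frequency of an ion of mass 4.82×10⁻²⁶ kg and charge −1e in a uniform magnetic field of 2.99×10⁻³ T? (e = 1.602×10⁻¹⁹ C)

f ≈ 1580 Hz

f = |q|B/(2πm).
f = (1.602×10⁻¹⁹)(2.99×10⁻³)/(2π·4.82×10⁻²⁶) ≈ 1580 Hz.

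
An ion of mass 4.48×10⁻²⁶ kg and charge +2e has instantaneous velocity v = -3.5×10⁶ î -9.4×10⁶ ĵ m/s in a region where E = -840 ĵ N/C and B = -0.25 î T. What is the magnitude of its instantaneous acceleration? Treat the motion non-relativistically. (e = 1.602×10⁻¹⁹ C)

v×B = (0, 0, -2.35×10⁶) N/C.
E + v×B = (0, -840, -2.35×10⁶) N/C.
F = q(E + v×B) = (3.204×10⁻¹⁹ C)·(0, -840, -2.35×10⁶) = (0, -2.69×10⁻¹⁶, -7.53×10⁻¹³) N.
|a| = |F|/m = 7.529×10⁻¹³/4.48×10⁻²⁶ ≈ 1.68×10¹³ m/s².

|a| ≈ 1.68×10¹³ m/s²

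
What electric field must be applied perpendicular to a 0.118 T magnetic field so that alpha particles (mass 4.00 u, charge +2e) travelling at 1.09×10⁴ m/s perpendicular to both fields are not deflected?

For straight-line motion qE = qvB, so E = vB.
E = 1.09×10⁴ × 0.118 = 1290 V/m.

E = 1290 V/m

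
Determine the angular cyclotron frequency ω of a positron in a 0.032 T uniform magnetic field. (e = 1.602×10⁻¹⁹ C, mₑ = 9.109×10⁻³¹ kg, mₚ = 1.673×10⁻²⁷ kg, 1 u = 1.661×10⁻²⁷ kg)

ω = |q|B/m.
ω = (1.602×10⁻¹⁹)(0.032)/9.109×10⁻³¹ ≈ 5.6×10⁹ rad/s.

ω ≈ 5.6×10⁹ rad/s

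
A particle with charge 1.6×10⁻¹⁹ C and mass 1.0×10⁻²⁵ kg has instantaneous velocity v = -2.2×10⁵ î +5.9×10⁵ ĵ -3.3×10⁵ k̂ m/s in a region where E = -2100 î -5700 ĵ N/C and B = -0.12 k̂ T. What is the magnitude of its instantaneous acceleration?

v×B = (-7.08×10⁴, -2.64×10⁴, 0) N/C.
E + v×B = (-7.29×10⁴, -3.21×10⁴, 0) N/C.
F = q(E + v×B) = (1.6×10⁻¹⁹ C)·(-7.29×10⁴, -3.21×10⁴, 0) = (-1.17×10⁻¹⁴, -5.14×10⁻¹⁵, 0) N.
|a| = |F|/m = 1.274×10⁻¹⁴/1.0×10⁻²⁵ ≈ 1.27×10¹¹ m/s².

|a| ≈ 1.27×10¹¹ m/s²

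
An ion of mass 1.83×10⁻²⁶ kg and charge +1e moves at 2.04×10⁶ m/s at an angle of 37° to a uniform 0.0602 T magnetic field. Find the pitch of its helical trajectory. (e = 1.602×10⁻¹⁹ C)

v∥ = v cosθ = 2.04×10⁶·cos37° ≈ 1.629×10⁶ m/s.
T = 2πm/(|q|B) = 2π(1.83×10⁻²⁶)/((1.602×10⁻¹⁹)(0.0602)) ≈ 1.192×10⁻⁵ s.
pitch = v∥ T = (1.629×10⁶)(1.192×10⁻⁵) ≈ 19.4 m.

p ≈ 19.4 m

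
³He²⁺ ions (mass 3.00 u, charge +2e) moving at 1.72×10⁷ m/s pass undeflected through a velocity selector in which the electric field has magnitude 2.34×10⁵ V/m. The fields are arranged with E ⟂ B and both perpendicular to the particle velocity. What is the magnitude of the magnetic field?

Balance of forces in the selector: qE = qvB ⇒ B = E/v.
B = 2.34×10⁵/1.72×10⁷ = 0.0136 T.

B = 0.0136 T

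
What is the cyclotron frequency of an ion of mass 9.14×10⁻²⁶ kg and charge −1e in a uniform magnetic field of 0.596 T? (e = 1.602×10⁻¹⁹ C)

f ≈ 1.66×10⁵ Hz

f = |q|B/(2πm).
f = (1.602×10⁻¹⁹)(0.596)/(2π·9.14×10⁻²⁶) ≈ 1.66×10⁵ Hz.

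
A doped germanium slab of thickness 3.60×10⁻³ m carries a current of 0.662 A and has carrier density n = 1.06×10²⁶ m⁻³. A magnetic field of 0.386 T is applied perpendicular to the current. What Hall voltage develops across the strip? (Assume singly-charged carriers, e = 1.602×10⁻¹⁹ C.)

V_H = IB/(n e t).
V_H = (0.662)(0.386)/((1.06×10²⁶)(1.602×10⁻¹⁹)(3.60×10⁻³)) ≈ 4.18×10⁻⁶ V.

V_H ≈ 4.18×10⁻⁶ V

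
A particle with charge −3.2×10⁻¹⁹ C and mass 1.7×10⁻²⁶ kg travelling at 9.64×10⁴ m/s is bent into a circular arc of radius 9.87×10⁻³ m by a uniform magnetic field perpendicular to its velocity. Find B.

B ≈ 0.519 T

From |q|vB = mv²/r, B = mv/(|q|r).
B = (1.7×10⁻²⁶)(9.64×10⁴)/((3.2×10⁻¹⁹)(9.87×10⁻³)) ≈ 0.519 T.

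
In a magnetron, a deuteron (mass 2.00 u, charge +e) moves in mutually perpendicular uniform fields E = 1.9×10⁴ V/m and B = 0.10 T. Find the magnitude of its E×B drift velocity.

The steady drift has the magnetic force balancing the electric force, so v_d = E/B.
v_d = 1.9×10⁴/0.10 = 1.9×10⁵ m/s.

v_d ≈ 1.9×10⁵ m/s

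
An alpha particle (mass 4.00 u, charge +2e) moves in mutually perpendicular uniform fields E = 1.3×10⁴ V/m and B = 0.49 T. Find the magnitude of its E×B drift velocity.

In crossed fields the guiding centre drifts at v_d = |E×B|/B² = E/B, independent of charge and mass.
v_d = 1.3×10⁴/0.49 = 2.7×10⁴ m/s.

v_d ≈ 2.7×10⁴ m/s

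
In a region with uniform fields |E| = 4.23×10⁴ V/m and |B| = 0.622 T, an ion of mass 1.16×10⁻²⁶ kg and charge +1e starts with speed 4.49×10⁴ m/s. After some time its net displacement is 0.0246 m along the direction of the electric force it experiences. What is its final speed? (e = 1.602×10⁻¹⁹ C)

v_f ≈ 1.75×10⁵ m/s

B does no work; ΔKE = |q|E d.
½mv_f² = ½mv₀² + |q|Ed = ½(1.16×10⁻²⁶)(4.49×10⁴)² + (1.602×10⁻¹⁹)(4.23×10⁴)(0.0246) ≈ 1.169×10⁻¹⁷ J + 1.667×10⁻¹⁶ J ≈ 1.784×10⁻¹⁶ J.
v_f = √(2·1.784×10⁻¹⁶/1.16×10⁻²⁶) ≈ 1.75×10⁵ m/s.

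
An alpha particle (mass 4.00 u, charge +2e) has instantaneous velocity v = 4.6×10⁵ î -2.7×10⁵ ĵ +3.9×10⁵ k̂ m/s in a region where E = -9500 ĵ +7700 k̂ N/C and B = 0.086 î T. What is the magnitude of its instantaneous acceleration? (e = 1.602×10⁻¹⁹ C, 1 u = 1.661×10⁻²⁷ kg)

v×B = (0, 3.35×10⁴, 2.32×10⁴) N/C.
E + v×B = (0, 2.40×10⁴, 3.09×10⁴) N/C.
F = q(E + v×B) = (3.204×10⁻¹⁹ C)·(0, 2.40×10⁴, 3.09×10⁴) = (0, 7.70×10⁻¹⁵, 9.91×10⁻¹⁵) N.
|a| = |F|/m = 1.255×10⁻¹⁴/6.644×10⁻²⁷ ≈ 1.89×10¹² m/s².

|a| ≈ 1.89×10¹² m/s²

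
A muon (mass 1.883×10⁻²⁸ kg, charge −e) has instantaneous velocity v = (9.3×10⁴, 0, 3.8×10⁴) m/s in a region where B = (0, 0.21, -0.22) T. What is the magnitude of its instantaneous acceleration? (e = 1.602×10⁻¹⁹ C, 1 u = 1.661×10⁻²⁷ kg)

v×B = (-7980, 2.05×10⁴, 1.95×10⁴) N/C.
F = q v×B = (−1.602×10⁻¹⁹ C)·(-7980, 2.05×10⁴, 1.95×10⁴) = (1.28×10⁻¹⁵, -3.28×10⁻¹⁵, -3.13×10⁻¹⁵) N.
|a| = |F|/m = 4.708×10⁻¹⁵/1.883×10⁻²⁸ ≈ 2.50×10¹³ m/s².

|a| ≈ 2.50×10¹³ m/s²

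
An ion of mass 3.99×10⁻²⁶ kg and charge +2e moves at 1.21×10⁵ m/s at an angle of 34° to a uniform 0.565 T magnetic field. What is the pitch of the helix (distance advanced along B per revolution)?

p ≈ 0.139 m

v∥ = v cosθ = 1.21×10⁵·cos34° ≈ 1.003×10⁵ m/s.
T = 2πm/(|q|B) = 2π(3.99×10⁻²⁶)/((3.204×10⁻¹⁹)(0.565)) ≈ 1.385×10⁻⁶ s.
pitch = v∥ T = (1.003×10⁵)(1.385×10⁻⁶) ≈ 0.139 m.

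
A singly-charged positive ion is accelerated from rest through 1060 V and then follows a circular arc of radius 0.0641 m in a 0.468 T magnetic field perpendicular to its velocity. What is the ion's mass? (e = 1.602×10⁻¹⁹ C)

Combine |q|V = ½mv² and r = mv/(|q|B): eliminate v to get m = qB²r²/(2V).
m = (1.602×10⁻¹⁹)(0.468)²(0.0641)²/(2·1060) ≈ 6.80×10⁻²⁶ kg.

m ≈ 6.80×10⁻²⁶ kg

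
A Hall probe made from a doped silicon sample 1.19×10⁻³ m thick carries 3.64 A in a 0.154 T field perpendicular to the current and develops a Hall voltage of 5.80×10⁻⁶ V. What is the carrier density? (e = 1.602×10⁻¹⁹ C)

n ≈ 5.07×10²⁶ m⁻³

From V_H = IB/(n e t), n = IB/(V_H e t).
n = (3.64)(0.154)/((5.80×10⁻⁶)(1.602×10⁻¹⁹)(1.19×10⁻³)) ≈ 5.07×10²⁶ m⁻³.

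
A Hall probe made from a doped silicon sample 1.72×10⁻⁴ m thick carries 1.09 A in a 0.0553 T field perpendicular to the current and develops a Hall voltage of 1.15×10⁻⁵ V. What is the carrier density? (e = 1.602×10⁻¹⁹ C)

n ≈ 1.90×10²⁶ m⁻³

From V_H = IB/(n e t), n = IB/(V_H e t).
n = (1.09)(0.0553)/((1.15×10⁻⁵)(1.602×10⁻¹⁹)(1.72×10⁻⁴)) ≈ 1.90×10²⁶ m⁻³.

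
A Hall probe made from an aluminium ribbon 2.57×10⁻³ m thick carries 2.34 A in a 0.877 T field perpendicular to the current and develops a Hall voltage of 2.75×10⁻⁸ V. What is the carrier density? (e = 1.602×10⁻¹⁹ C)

From V_H = IB/(n e t), n = IB/(V_H e t).
n = (2.34)(0.877)/((2.75×10⁻⁸)(1.602×10⁻¹⁹)(2.57×10⁻³)) ≈ 1.81×10²⁹ m⁻³.

n ≈ 1.81×10²⁹ m⁻³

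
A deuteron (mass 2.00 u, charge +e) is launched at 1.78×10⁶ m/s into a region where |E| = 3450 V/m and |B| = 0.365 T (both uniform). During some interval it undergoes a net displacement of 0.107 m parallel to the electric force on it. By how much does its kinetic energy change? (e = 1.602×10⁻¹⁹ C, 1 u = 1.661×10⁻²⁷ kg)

ΔKE ≈ 5.91×10⁻¹⁷ J

The magnetic force is always ⟂ v and does no work; only the electric force changes KE.
ΔKE = F_E · d = |q|E d = (1.602×10⁻¹⁹)(3450)(0.107) ≈ 5.91×10⁻¹⁷ J.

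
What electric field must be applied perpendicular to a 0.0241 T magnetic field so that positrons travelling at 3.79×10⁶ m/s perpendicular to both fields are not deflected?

E = 9.13×10⁴ V/m

For straight-line motion qE = qvB, so E = vB.
E = 3.79×10⁶ × 0.0241 = 9.13×10⁴ V/m.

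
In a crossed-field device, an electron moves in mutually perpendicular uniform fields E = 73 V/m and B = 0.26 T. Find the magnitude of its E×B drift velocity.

The steady drift has the magnetic force balancing the electric force, so v_d = E/B.
v_d = 73/0.26 = 280 m/s.

v_d ≈ 280 m/s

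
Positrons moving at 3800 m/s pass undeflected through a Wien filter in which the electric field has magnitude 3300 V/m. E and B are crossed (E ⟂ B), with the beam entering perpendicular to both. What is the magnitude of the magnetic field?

B = 0.87 T

Balance of forces in the selector: qE = qvB ⇒ B = E/v.
B = 3300/3800 = 0.87 T.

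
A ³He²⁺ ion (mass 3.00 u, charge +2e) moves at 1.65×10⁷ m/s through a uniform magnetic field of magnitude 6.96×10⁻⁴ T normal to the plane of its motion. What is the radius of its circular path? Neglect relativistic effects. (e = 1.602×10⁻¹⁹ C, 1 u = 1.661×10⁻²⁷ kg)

The magnetic force provides the centripetal force: |q|vB = mv²/r.
r = mv/(|q|B) = (4.983×10⁻²⁷)(1.65×10⁷)/((3.204×10⁻¹⁹)(6.96×10⁻⁴)) ≈ 369 m.

r ≈ 369 m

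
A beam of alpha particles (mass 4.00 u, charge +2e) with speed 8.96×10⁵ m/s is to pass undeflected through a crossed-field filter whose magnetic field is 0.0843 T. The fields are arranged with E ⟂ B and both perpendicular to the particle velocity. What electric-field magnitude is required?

For straight-line motion qE = qvB, so E = vB.
E = 8.96×10⁵ × 0.0843 = 7.55×10⁴ V/m.

E = 7.55×10⁴ V/m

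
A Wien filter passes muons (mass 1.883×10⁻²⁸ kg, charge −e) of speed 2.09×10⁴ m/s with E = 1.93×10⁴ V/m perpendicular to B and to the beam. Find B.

Balance of forces in the selector: qE = qvB ⇒ B = E/v.
B = 1.93×10⁴/2.09×10⁴ = 0.923 T.

B = 0.923 T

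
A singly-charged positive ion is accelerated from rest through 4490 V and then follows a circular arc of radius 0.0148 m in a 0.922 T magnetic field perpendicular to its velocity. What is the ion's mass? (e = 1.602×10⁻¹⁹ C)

m ≈ 3.32×10⁻²⁷ kg

Combine |q|V = ½mv² and r = mv/(|q|B): eliminate v to get m = qB²r²/(2V).
m = (1.602×10⁻¹⁹)(0.922)²(0.0148)²/(2·4490) ≈ 3.32×10⁻²⁷ kg.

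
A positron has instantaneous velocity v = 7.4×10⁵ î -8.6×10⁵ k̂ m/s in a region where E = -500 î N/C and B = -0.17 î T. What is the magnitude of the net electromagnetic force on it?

|F| ≈ 2.34×10⁻¹⁴ N

v×B = (0, 1.46×10⁵, 0) N/C.
E + v×B = (-500, 1.46×10⁵, 0) N/C.
F = q(E + v×B) = (1.602×10⁻¹⁹ C)·(-500, 1.46×10⁵, 0) = (-8.01×10⁻¹⁷, 2.34×10⁻¹⁴, 0) N.
|F| = 2.34×10⁻¹⁴ N.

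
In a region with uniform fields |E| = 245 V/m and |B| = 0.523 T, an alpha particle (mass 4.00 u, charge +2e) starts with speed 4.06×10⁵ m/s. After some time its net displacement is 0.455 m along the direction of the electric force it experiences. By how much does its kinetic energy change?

The magnetic force is always ⟂ v and does no work; only the electric force changes KE.
ΔKE = F_E · d = |q|E d = (3.204×10⁻¹⁹)(245)(0.455) ≈ 3.57×10⁻¹⁷ J.

ΔKE ≈ 3.57×10⁻¹⁷ J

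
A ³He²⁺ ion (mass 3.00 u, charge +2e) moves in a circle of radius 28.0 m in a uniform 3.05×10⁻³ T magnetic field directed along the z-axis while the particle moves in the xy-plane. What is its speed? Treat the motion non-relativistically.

v ≈ 5.49×10⁶ m/s

From |q|vB = mv²/r, v = |q|Br/m.
v = (3.204×10⁻¹⁹)(3.05×10⁻³)(28.0)/4.983×10⁻²⁷ ≈ 5.49×10⁶ m/s.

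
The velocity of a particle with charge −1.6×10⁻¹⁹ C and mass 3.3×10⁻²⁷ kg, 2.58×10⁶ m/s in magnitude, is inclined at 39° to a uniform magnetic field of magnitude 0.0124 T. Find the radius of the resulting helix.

r ≈ 2.70 m

v⊥ = v sinθ = 2.58×10⁶·sin39° ≈ 1.624×10⁶ m/s.
r = m v⊥/(|q|B) = (3.3×10⁻²⁷)(1.624×10⁶)/((1.6×10⁻¹⁹)(0.0124)) ≈ 2.70 m.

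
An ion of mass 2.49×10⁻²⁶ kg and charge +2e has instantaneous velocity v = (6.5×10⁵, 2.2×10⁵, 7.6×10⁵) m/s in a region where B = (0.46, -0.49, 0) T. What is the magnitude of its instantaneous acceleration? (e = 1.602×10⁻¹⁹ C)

v×B = (3.72×10⁵, 3.50×10⁵, -4.20×10⁵) N/C.
F = q v×B = (3.204×10⁻¹⁹ C)·(3.72×10⁵, 3.50×10⁵, -4.20×10⁵) = (1.19×10⁻¹³, 1.12×10⁻¹³, -1.34×10⁻¹³) N.
|a| = |F|/m = 2.118×10⁻¹³/2.49×10⁻²⁶ ≈ 8.51×10¹² m/s².

|a| ≈ 8.51×10¹² m/s²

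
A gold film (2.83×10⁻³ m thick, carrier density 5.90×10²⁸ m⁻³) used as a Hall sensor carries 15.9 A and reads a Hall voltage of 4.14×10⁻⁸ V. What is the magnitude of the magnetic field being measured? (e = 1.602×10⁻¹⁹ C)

B ≈ 0.0696 T

From V_H = IB/(n e t), B = V_H n e t / I.
B = (4.14×10⁻⁸)(5.90×10²⁸)(1.602×10⁻¹⁹)(2.83×10⁻³)/15.9 ≈ 0.0696 T.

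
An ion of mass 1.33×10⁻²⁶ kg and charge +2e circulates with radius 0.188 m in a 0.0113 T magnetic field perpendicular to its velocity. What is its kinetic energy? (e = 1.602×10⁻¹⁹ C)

v = |q|Br/m, then KE = ½mv² = (qBr)²/(2m).
v = (3.204×10⁻¹⁹)(0.0113)(0.188)/1.33×10⁻²⁶ ≈ 5.118×10⁴ m/s.
KE = ½(1.33×10⁻²⁶)(5.118×10⁴)² ≈ 1.74×10⁻¹⁷ J = 109 eV.

KE ≈ 109 eV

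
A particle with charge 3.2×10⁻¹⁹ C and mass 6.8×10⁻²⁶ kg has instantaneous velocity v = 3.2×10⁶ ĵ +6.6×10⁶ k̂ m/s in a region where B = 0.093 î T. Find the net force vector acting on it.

F ≈ (0, 1.96×10⁻¹³, -9.52×10⁻¹⁴) N

v×B = (0, 6.14×10⁵, -2.98×10⁵) N/C.
F = q v×B = (3.2×10⁻¹⁹ C)·(0, 6.14×10⁵, -2.98×10⁵) = (0, 1.96×10⁻¹³, -9.52×10⁻¹⁴) N.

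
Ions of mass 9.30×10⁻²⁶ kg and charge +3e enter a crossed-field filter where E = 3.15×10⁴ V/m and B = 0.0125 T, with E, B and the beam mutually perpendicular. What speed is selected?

Zero net Lorentz force requires |qE| = |q v×B|, i.e. E = vB.
v = E/B = 3.15×10⁴/0.0125 = 2.52×10⁶ m/s.
The result is independent of the particle's charge and mass.

v = 2.52×10⁶ m/s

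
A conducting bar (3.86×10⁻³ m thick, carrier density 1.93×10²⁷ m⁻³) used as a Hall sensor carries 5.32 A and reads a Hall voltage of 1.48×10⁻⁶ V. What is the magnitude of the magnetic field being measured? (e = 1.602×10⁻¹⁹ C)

From V_H = IB/(n e t), B = V_H n e t / I.
B = (1.48×10⁻⁶)(1.93×10²⁷)(1.602×10⁻¹⁹)(3.86×10⁻³)/5.32 ≈ 0.332 T.

B ≈ 0.332 T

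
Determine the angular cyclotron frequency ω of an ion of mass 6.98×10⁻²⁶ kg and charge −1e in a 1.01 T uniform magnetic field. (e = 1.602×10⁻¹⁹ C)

ω ≈ 2.32×10⁶ rad/s

ω = |q|B/m.
ω = (1.602×10⁻¹⁹)(1.01)/6.98×10⁻²⁶ ≈ 2.32×10⁶ rad/s.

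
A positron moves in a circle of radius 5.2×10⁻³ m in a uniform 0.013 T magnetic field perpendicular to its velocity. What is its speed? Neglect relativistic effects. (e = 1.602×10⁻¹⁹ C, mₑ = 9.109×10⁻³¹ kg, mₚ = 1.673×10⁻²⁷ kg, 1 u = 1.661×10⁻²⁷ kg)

From |q|vB = mv²/r, v = |q|Br/m.
v = (1.602×10⁻¹⁹)(0.013)(5.2×10⁻³)/9.109×10⁻³¹ ≈ 1.2×10⁷ m/s.

v ≈ 1.2×10⁷ m/s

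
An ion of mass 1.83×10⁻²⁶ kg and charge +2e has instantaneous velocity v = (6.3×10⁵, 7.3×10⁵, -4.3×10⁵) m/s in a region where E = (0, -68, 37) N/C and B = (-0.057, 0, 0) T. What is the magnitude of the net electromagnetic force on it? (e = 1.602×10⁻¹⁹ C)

|F| ≈ 1.55×10⁻¹⁴ N

v×B = (0, 2.45×10⁴, 4.16×10⁴) N/C.
E + v×B = (0, 2.44×10⁴, 4.16×10⁴) N/C.
F = q(E + v×B) = (3.204×10⁻¹⁹ C)·(0, 2.44×10⁴, 4.16×10⁴) = (0, 7.83×10⁻¹⁵, 1.33×10⁻¹⁴) N.
|F| = 1.55×10⁻¹⁴ N.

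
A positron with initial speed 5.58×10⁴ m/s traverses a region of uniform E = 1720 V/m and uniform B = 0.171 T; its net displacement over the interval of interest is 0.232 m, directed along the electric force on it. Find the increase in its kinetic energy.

ΔKE ≈ 6.39×10⁻¹⁷ J

The magnetic force is always ⟂ v and does no work; only the electric force changes KE.
ΔKE = F_E · d = |q|E d = (1.602×10⁻¹⁹)(1720)(0.232) ≈ 6.39×10⁻¹⁷ J.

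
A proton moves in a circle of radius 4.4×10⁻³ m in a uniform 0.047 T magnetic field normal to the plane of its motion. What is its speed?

From |q|vB = mv²/r, v = |q|Br/m.
v = (1.602×10⁻¹⁹)(0.047)(4.4×10⁻³)/1.673×10⁻²⁷ ≈ 2.0×10⁴ m/s.

v ≈ 2.0×10⁴ m/s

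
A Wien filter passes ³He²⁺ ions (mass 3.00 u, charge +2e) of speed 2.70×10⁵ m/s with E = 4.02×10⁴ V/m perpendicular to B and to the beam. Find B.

Balance of forces in the selector: qE = qvB ⇒ B = E/v.
B = 4.02×10⁴/2.70×10⁵ = 0.149 T.

B = 0.149 T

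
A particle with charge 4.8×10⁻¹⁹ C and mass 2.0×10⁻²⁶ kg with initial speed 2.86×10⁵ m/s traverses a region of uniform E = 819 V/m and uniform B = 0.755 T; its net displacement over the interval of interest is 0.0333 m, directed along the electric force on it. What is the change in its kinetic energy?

The magnetic force is always ⟂ v and does no work; only the electric force changes KE.
ΔKE = F_E · d = |q|E d = (4.8×10⁻¹⁹)(819)(0.0333) ≈ 1.31×10⁻¹⁷ J.

ΔKE ≈ 1.31×10⁻¹⁷ J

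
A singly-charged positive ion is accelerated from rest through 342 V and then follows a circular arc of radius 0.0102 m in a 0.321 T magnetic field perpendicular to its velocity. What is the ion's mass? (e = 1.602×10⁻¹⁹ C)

m ≈ 2.51×10⁻²⁷ kg

Combine |q|V = ½mv² and r = mv/(|q|B): eliminate v to get m = qB²r²/(2V).
m = (1.602×10⁻¹⁹)(0.321)²(0.0102)²/(2·342) ≈ 2.51×10⁻²⁷ kg.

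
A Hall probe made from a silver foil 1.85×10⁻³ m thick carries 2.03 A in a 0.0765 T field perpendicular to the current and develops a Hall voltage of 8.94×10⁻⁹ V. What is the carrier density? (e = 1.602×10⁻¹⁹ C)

From V_H = IB/(n e t), n = IB/(V_H e t).
n = (2.03)(0.0765)/((8.94×10⁻⁹)(1.602×10⁻¹⁹)(1.85×10⁻³)) ≈ 5.86×10²⁸ m⁻³.

n ≈ 5.86×10²⁸ m⁻³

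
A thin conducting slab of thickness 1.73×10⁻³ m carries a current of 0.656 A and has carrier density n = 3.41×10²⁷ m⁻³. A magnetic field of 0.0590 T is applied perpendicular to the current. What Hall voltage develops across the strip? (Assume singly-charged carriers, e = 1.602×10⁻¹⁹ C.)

V_H ≈ 4.10×10⁻⁸ V

V_H = IB/(n e t).
V_H = (0.656)(0.0590)/((3.41×10²⁷)(1.602×10⁻¹⁹)(1.73×10⁻³)) ≈ 4.10×10⁻⁸ V.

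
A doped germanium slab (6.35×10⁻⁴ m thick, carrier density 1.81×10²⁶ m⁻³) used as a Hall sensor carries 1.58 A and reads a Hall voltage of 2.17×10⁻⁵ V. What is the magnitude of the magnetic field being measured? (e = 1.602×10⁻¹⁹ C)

B ≈ 0.253 T

From V_H = IB/(n e t), B = V_H n e t / I.
B = (2.17×10⁻⁵)(1.81×10²⁶)(1.602×10⁻¹⁹)(6.35×10⁻⁴)/1.58 ≈ 0.253 T.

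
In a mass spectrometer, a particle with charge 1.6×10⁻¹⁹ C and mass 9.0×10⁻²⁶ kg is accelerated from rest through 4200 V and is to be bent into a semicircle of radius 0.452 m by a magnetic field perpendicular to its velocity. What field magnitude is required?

v = √(2|q|V/m) = √(2·1.6×10⁻¹⁹·4200/9.0×10⁻²⁶) ≈ 1.222×10⁵ m/s.
B = mv/(|q|r) = (9.0×10⁻²⁶)(1.222×10⁵)/((1.6×10⁻¹⁹)(0.452)) ≈ 0.152 T.

B ≈ 0.152 T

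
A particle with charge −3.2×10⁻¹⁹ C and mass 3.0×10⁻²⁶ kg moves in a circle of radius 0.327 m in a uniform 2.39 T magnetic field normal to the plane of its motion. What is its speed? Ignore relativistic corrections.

v ≈ 8.34×10⁶ m/s

From |q|vB = mv²/r, v = |q|Br/m.
v = (3.2×10⁻¹⁹)(2.39)(0.327)/3.0×10⁻²⁶ ≈ 8.34×10⁶ m/s.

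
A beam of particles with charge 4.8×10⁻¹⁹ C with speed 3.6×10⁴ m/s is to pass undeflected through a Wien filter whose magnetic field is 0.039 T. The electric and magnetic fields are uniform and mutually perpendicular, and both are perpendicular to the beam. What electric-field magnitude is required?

E = 1400 V/m

For straight-line motion qE = qvB, so E = vB.
E = 3.6×10⁴ × 0.039 = 1400 V/m.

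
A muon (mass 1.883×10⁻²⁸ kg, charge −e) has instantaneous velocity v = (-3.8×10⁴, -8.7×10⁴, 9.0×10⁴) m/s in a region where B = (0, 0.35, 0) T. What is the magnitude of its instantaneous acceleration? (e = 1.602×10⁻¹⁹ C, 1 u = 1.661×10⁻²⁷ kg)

v×B = (-3.15×10⁴, 0, -1.33×10⁴) N/C.
F = q v×B = (−1.602×10⁻¹⁹ C)·(-3.15×10⁴, 0, -1.33×10⁴) = (5.05×10⁻¹⁵, 0, 2.13×10⁻¹⁵) N.
|a| = |F|/m = 5.478×10⁻¹⁵/1.883×10⁻²⁸ ≈ 2.91×10¹³ m/s².

|a| ≈ 2.91×10¹³ m/s²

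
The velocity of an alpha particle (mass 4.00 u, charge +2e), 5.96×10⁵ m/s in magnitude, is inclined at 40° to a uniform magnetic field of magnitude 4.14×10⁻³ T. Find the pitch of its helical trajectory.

v∥ = v cosθ = 5.96×10⁵·cos40° ≈ 4.566×10⁵ m/s.
T = 2πm/(|q|B) = 2π(6.644×10⁻²⁷)/((3.204×10⁻¹⁹)(4.14×10⁻³)) ≈ 3.147×10⁻⁵ s.
pitch = v∥ T = (4.566×10⁵)(3.147×10⁻⁵) ≈ 14.4 m.

p ≈ 14.4 m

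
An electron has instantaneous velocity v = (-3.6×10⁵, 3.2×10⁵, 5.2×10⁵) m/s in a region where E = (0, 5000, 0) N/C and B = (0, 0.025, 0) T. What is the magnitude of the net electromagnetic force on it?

v×B = (-1.30×10⁴, 0, -9000) N/C.
E + v×B = (-1.30×10⁴, 5000, -9000) N/C.
F = q(E + v×B) = (−1.602×10⁻¹⁹ C)·(-1.30×10⁴, 5000, -9000) = (2.08×10⁻¹⁵, -8.01×10⁻¹⁶, 1.44×10⁻¹⁵) N.
|F| = 2.66×10⁻¹⁵ N.

|F| ≈ 2.66×10⁻¹⁵ N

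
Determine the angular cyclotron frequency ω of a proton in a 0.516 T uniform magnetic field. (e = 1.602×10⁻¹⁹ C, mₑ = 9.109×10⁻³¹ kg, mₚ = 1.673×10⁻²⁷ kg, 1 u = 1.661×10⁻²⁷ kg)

ω ≈ 4.94×10⁷ rad/s

ω = |q|B/m.
ω = (1.602×10⁻¹⁹)(0.516)/1.673×10⁻²⁷ ≈ 4.94×10⁷ rad/s.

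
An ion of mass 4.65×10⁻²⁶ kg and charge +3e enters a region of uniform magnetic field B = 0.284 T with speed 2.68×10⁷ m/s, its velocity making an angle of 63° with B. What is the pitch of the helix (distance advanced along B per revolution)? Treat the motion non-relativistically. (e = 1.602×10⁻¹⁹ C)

p ≈ 26.0 m

v∥ = v cosθ = 2.68×10⁷·cos63° ≈ 1.217×10⁷ m/s.
T = 2πm/(|q|B) = 2π(4.65×10⁻²⁶)/((4.806×10⁻¹⁹)(0.284)) ≈ 2.141×10⁻⁶ s.
pitch = v∥ T = (1.217×10⁷)(2.141×10⁻⁶) ≈ 26.0 m.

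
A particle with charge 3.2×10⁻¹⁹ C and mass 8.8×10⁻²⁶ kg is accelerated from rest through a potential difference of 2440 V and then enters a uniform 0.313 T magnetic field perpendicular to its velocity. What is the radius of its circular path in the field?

r ≈ 0.117 m

Acceleration: |q|V = ½mv² ⇒ v = √(2|q|V/m) = √(2·3.2×10⁻¹⁹·2440/8.8×10⁻²⁶) ≈ 1.332×10⁵ m/s.
In the field: r = mv/(|q|B) = (8.8×10⁻²⁶)(1.332×10⁵)/((3.2×10⁻¹⁹)(0.313)) ≈ 0.117 m.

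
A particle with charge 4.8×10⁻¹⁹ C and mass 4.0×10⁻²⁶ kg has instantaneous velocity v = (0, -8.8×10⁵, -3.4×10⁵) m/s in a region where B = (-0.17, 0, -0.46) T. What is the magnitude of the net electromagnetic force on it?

v×B = (4.05×10⁵, 5.78×10⁴, -1.50×10⁵) N/C.
F = q v×B = (4.8×10⁻¹⁹ C)·(4.05×10⁵, 5.78×10⁴, -1.50×10⁵) = (1.94×10⁻¹³, 2.77×10⁻¹⁴, -7.18×10⁻¹⁴) N.
|F| = 2.09×10⁻¹³ N.

|F| ≈ 2.09×10⁻¹³ N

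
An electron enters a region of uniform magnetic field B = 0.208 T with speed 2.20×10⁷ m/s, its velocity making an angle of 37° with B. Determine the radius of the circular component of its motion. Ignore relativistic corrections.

r ≈ 3.62×10⁻⁴ m

v⊥ = v sinθ = 2.20×10⁷·sin37° ≈ 1.324×10⁷ m/s.
r = m v⊥/(|q|B) = (9.109×10⁻³¹)(1.324×10⁷)/((1.602×10⁻¹⁹)(0.208)) ≈ 3.62×10⁻⁴ m.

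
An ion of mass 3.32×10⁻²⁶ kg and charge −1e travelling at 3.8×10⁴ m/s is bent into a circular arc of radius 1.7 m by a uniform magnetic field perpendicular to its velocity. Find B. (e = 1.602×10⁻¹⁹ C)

B ≈ 4.6×10⁻³ T

From |q|vB = mv²/r, B = mv/(|q|r).
B = (3.32×10⁻²⁶)(3.8×10⁴)/((1.602×10⁻¹⁹)(1.7)) ≈ 4.6×10⁻³ T.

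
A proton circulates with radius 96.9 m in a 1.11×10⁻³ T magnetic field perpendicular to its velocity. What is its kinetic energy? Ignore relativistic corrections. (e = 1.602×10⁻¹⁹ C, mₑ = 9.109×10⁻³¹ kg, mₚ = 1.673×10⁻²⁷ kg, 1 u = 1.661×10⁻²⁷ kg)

KE ≈ 5.54×10⁵ eV

v = |q|Br/m, then KE = ½mv² = (qBr)²/(2m).
v = (1.602×10⁻¹⁹)(1.11×10⁻³)(96.9)/1.673×10⁻²⁷ ≈ 1.030×10⁷ m/s.
KE = ½(1.673×10⁻²⁷)(1.030×10⁷)² ≈ 8.87×10⁻¹⁴ J = 5.54×10⁵ eV.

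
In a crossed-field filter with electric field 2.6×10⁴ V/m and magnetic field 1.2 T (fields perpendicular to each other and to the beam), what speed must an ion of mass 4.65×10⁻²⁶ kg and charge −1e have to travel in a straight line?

v = 2.2×10⁴ m/s

Straight-line motion ⇒ electric and magnetic forces cancel, so E = vB.
v = E/B = 2.6×10⁴/1.2 = 2.2×10⁴ m/s.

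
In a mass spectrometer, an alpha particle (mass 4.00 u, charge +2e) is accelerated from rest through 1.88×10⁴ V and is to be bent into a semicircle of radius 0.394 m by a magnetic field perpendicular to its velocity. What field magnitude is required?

B ≈ 0.0709 T

v = √(2|q|V/m) = √(2·3.204×10⁻¹⁹·1.88×10⁴/6.644×10⁻²⁷) ≈ 1.347×10⁶ m/s.
B = mv/(|q|r) = (6.644×10⁻²⁷)(1.347×10⁶)/((3.204×10⁻¹⁹)(0.394)) ≈ 0.0709 T.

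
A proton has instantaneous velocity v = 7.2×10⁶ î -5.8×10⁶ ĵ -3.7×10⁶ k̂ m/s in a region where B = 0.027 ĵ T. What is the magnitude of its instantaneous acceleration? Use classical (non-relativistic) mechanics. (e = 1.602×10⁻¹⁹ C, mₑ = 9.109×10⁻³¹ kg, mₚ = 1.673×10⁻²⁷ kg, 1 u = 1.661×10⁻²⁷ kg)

v×B = (9.99×10⁴, 0, 1.94×10⁵) N/C.
F = q v×B = (1.602×10⁻¹⁹ C)·(9.99×10⁴, 0, 1.94×10⁵) = (1.60×10⁻¹⁴, 0, 3.11×10⁻¹⁴) N.
|a| = |F|/m = 3.501×10⁻¹⁴/1.673×10⁻²⁷ ≈ 2.09×10¹³ m/s².

|a| ≈ 2.09×10¹³ m/s²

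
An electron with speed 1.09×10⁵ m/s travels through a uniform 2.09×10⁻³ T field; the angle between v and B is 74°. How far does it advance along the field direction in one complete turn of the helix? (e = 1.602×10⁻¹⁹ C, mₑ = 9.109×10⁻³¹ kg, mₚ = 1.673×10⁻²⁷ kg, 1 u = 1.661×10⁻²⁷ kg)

v∥ = v cosθ = 1.09×10⁵·cos74° ≈ 3.004×10⁴ m/s.
T = 2πm/(|q|B) = 2π(9.109×10⁻³¹)/((1.602×10⁻¹⁹)(2.09×10⁻³)) ≈ 1.709×10⁻⁸ s.
pitch = v∥ T = (3.004×10⁴)(1.709×10⁻⁸) ≈ 5.14×10⁻⁴ m.

p ≈ 5.14×10⁻⁴ m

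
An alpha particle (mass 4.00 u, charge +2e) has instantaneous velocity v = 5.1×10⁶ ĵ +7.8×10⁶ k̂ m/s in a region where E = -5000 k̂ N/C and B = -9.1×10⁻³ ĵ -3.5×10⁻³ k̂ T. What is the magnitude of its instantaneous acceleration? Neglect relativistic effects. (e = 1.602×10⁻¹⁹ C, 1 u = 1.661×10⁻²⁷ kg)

|a| ≈ 2.57×10¹² m/s²

v×B = (5.31×10⁴, 0, 0) N/C.
E + v×B = (5.31×10⁴, 0, -5000) N/C.
F = q(E + v×B) = (3.204×10⁻¹⁹ C)·(5.31×10⁴, 0, -5000) = (1.70×10⁻¹⁴, 0, -1.60×10⁻¹⁵) N.
|a| = |F|/m = 1.710×10⁻¹⁴/6.644×10⁻²⁷ ≈ 2.57×10¹² m/s².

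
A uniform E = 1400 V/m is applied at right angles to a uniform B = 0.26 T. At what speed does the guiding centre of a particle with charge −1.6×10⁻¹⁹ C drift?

In crossed fields the guiding centre drifts at v_d = |E×B|/B² = E/B, independent of charge and mass.
v_d = 1400/0.26 = 5400 m/s.

v_d ≈ 5400 m/s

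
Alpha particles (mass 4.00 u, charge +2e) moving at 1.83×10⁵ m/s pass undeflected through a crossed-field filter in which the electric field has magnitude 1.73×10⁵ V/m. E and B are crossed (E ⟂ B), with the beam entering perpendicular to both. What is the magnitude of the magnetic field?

Balance of forces in the selector: qE = qvB ⇒ B = E/v.
B = 1.73×10⁵/1.83×10⁵ = 0.945 T.

B = 0.945 T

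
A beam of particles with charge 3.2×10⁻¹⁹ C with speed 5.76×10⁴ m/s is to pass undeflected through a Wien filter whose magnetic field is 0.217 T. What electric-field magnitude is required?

For straight-line motion qE = qvB, so E = vB.
E = 5.76×10⁴ × 0.217 = 1.25×10⁴ V/m.

E = 1.25×10⁴ V/m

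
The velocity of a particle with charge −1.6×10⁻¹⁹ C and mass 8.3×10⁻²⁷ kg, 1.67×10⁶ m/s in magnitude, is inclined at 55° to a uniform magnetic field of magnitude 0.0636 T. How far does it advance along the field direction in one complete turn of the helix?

p ≈ 4.91 m

v∥ = v cosθ = 1.67×10⁶·cos55° ≈ 9.579×10⁵ m/s.
T = 2πm/(|q|B) = 2π(8.3×10⁻²⁷)/((1.6×10⁻¹⁹)(0.0636)) ≈ 5.125×10⁻⁶ s.
pitch = v∥ T = (9.579×10⁵)(5.125×10⁻⁶) ≈ 4.91 m.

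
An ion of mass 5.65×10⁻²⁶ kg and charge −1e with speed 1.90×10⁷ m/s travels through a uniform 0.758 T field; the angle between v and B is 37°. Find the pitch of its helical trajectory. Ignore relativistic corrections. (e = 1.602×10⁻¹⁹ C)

v∥ = v cosθ = 1.90×10⁷·cos37° ≈ 1.517×10⁷ m/s.
T = 2πm/(|q|B) = 2π(5.65×10⁻²⁶)/((1.602×10⁻¹⁹)(0.758)) ≈ 2.923×10⁻⁶ s.
pitch = v∥ T = (1.517×10⁷)(2.923×10⁻⁶) ≈ 44.4 m.

p ≈ 44.4 m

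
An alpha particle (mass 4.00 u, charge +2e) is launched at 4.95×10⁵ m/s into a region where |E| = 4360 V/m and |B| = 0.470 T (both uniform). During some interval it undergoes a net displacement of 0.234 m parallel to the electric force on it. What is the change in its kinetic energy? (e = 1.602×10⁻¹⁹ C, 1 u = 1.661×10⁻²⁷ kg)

ΔKE ≈ 3.27×10⁻¹⁶ J

The magnetic force is always ⟂ v and does no work; only the electric force changes KE.
ΔKE = F_E · d = |q|E d = (3.204×10⁻¹⁹)(4360)(0.234) ≈ 3.27×10⁻¹⁶ J.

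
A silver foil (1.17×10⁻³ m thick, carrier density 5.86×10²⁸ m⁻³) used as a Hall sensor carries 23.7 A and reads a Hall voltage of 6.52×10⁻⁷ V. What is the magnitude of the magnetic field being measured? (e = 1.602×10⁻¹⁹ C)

B ≈ 0.302 T

From V_H = IB/(n e t), B = V_H n e t / I.
B = (6.52×10⁻⁷)(5.86×10²⁸)(1.602×10⁻¹⁹)(1.17×10⁻³)/23.7 ≈ 0.302 T.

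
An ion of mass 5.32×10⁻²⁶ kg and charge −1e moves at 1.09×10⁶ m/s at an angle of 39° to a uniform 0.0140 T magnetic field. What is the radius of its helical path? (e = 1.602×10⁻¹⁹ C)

r ≈ 16.3 m

v⊥ = v sinθ = 1.09×10⁶·sin39° ≈ 6.860×10⁵ m/s.
r = m v⊥/(|q|B) = (5.32×10⁻²⁶)(6.860×10⁵)/((1.602×10⁻¹⁹)(0.0140)) ≈ 16.3 m.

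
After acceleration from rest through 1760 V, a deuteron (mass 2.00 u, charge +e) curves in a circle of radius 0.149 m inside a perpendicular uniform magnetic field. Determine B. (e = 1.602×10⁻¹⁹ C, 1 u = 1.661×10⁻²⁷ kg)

B ≈ 0.0573 T

v = √(2|q|V/m) = √(2·1.602×10⁻¹⁹·1760/3.322×10⁻²⁷) ≈ 4.120×10⁵ m/s.
B = mv/(|q|r) = (3.322×10⁻²⁷)(4.120×10⁵)/((1.602×10⁻¹⁹)(0.149)) ≈ 0.0573 T.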